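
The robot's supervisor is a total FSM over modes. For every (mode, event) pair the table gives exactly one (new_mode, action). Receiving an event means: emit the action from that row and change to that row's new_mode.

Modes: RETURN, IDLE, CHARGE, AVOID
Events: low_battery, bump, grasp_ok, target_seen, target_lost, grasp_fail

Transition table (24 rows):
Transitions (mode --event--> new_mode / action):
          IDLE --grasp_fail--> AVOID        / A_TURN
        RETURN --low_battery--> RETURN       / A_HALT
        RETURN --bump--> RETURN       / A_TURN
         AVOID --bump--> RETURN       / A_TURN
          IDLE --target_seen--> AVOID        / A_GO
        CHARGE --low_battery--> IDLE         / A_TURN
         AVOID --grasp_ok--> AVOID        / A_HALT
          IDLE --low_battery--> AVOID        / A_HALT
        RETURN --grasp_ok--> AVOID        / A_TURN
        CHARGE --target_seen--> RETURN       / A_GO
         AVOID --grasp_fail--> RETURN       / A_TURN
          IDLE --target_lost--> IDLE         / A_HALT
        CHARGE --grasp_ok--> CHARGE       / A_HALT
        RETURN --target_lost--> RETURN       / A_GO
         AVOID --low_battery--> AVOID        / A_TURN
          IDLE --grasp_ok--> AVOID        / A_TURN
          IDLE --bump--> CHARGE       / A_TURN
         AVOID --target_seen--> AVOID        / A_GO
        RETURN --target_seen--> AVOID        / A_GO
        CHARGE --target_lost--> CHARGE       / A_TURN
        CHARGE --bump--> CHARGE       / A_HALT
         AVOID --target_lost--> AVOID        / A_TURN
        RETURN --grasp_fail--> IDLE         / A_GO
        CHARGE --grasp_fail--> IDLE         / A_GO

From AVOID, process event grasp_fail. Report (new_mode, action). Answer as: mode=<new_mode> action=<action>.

current mode = AVOID; filter table to that mode:
  (AVOID, bump) → (RETURN, A_TURN)
  (AVOID, grasp_ok) → (AVOID, A_HALT)
  (AVOID, grasp_fail) → (RETURN, A_TURN)  ← event matches
  (AVOID, low_battery) → (AVOID, A_TURN)
  (AVOID, target_seen) → (AVOID, A_GO)
  (AVOID, target_lost) → (AVOID, A_TURN)
event = grasp_fail selects (RETURN, A_TURN)

mode=RETURN action=A_TURN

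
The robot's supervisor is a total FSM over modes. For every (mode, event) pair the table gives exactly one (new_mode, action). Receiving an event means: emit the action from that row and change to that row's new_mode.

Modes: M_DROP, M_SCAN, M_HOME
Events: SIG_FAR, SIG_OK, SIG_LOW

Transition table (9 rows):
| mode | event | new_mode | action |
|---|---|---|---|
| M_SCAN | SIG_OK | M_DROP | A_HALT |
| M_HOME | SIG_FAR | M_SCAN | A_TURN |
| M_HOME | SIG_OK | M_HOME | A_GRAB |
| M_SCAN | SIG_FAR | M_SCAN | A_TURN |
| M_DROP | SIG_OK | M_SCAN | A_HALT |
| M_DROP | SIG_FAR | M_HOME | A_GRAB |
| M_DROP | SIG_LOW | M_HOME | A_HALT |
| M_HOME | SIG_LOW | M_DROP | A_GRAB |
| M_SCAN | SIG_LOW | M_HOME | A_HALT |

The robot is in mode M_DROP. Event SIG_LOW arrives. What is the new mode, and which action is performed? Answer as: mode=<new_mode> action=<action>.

current mode = M_DROP; filter table to that mode:
  (M_DROP, SIG_OK) → (M_SCAN, A_HALT)
  (M_DROP, SIG_FAR) → (M_HOME, A_GRAB)
  (M_DROP, SIG_LOW) → (M_HOME, A_HALT)  ← event matches
event = SIG_LOW selects (M_HOME, A_HALT)

mode=M_HOME action=A_HALT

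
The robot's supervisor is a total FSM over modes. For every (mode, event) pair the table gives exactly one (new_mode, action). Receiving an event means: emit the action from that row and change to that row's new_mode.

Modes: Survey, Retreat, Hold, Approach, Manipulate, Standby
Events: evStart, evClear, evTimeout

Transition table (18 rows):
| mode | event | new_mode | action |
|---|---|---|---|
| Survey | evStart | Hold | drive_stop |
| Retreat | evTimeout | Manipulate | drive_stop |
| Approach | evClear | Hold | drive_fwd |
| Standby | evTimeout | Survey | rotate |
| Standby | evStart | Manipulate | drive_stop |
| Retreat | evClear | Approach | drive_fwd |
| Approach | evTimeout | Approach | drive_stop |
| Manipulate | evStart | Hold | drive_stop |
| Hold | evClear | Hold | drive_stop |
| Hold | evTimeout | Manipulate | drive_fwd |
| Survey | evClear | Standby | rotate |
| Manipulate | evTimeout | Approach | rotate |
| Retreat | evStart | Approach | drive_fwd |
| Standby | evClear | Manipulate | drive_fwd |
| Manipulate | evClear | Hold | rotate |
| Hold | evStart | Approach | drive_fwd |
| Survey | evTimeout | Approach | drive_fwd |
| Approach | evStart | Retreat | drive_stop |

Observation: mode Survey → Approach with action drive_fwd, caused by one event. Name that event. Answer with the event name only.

evTimeout

try evStart: (Survey, evStart) → (Hold, drive_stop)
try evClear: (Survey, evClear) → (Standby, rotate)
try evTimeout: (Survey, evTimeout) → (Approach, drive_fwd)  ← matches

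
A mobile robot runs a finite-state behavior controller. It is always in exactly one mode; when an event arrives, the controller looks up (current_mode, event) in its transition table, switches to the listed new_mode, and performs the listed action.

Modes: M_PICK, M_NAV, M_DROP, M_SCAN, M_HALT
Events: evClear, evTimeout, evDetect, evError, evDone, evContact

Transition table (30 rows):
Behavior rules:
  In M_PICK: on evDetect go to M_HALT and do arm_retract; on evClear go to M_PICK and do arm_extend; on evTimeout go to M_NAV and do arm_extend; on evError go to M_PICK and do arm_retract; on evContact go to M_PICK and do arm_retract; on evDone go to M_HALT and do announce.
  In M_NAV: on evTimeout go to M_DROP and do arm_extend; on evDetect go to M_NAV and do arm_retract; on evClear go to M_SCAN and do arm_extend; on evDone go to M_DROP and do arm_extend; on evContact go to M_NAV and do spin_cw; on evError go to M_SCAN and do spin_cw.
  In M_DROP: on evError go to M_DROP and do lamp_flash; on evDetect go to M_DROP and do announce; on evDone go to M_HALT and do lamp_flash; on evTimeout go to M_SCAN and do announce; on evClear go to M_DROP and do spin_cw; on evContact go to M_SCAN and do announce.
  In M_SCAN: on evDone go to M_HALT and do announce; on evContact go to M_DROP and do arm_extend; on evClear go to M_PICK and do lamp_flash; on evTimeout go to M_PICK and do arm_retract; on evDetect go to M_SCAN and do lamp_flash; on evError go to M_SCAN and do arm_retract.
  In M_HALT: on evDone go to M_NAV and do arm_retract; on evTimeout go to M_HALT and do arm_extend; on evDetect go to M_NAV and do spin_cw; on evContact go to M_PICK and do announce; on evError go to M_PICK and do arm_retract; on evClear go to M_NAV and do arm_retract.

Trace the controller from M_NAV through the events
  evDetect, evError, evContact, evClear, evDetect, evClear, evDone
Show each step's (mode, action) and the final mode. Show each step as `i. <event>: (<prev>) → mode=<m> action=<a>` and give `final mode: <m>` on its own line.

final mode: M_HALT

1. evDetect: (M_NAV) → mode=M_NAV action=arm_retract
2. evError: (M_NAV) → mode=M_SCAN action=spin_cw
3. evContact: (M_SCAN) → mode=M_DROP action=arm_extend
4. evClear: (M_DROP) → mode=M_DROP action=spin_cw
5. evDetect: (M_DROP) → mode=M_DROP action=announce
6. evClear: (M_DROP) → mode=M_DROP action=spin_cw
7. evDone: (M_DROP) → mode=M_HALT action=lamp_flash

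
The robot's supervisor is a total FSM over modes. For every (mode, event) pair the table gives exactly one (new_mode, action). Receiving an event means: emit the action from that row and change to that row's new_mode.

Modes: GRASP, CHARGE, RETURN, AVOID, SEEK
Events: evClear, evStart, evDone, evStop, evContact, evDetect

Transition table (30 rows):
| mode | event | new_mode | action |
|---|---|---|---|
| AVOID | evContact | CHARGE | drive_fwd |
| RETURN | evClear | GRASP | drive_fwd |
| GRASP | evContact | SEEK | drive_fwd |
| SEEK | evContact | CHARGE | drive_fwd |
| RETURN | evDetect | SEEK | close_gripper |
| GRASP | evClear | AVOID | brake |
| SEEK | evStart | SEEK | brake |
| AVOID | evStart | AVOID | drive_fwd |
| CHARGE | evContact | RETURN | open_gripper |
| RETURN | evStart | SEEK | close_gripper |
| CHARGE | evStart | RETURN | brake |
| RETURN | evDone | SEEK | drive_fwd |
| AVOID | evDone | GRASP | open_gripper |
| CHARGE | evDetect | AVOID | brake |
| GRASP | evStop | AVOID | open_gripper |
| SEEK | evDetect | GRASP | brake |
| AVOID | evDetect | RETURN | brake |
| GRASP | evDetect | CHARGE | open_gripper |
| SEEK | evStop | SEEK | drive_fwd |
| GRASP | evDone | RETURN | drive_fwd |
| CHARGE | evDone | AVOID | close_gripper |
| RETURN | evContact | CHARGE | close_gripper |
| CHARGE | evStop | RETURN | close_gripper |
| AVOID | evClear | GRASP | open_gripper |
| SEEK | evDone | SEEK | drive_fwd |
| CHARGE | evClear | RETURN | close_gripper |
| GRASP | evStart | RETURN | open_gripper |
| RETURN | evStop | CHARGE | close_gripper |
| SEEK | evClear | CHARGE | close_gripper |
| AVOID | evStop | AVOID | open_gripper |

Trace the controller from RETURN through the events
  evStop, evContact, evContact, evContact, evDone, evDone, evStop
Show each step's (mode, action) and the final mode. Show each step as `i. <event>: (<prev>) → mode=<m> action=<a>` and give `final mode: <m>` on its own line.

final mode: SEEK

1. evStop: (RETURN) → mode=CHARGE action=close_gripper
2. evContact: (CHARGE) → mode=RETURN action=open_gripper
3. evContact: (RETURN) → mode=CHARGE action=close_gripper
4. evContact: (CHARGE) → mode=RETURN action=open_gripper
5. evDone: (RETURN) → mode=SEEK action=drive_fwd
6. evDone: (SEEK) → mode=SEEK action=drive_fwd
7. evStop: (SEEK) → mode=SEEK action=drive_fwd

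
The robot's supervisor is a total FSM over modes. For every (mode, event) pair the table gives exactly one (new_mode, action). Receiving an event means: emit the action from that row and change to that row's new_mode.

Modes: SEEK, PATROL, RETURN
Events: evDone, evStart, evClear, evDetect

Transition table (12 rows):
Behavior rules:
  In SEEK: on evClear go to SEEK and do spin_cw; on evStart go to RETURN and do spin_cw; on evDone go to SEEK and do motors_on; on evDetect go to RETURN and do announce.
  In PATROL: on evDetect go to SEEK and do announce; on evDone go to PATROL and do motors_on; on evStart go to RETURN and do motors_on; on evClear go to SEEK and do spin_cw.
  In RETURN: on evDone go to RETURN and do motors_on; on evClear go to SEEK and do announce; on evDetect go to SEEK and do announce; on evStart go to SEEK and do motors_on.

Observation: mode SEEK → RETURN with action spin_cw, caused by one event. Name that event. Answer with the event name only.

evStart

try evDone: (SEEK, evDone) → (SEEK, motors_on)
try evStart: (SEEK, evStart) → (RETURN, spin_cw)  ← matches
try evClear: (SEEK, evClear) → (SEEK, spin_cw)
try evDetect: (SEEK, evDetect) → (RETURN, announce)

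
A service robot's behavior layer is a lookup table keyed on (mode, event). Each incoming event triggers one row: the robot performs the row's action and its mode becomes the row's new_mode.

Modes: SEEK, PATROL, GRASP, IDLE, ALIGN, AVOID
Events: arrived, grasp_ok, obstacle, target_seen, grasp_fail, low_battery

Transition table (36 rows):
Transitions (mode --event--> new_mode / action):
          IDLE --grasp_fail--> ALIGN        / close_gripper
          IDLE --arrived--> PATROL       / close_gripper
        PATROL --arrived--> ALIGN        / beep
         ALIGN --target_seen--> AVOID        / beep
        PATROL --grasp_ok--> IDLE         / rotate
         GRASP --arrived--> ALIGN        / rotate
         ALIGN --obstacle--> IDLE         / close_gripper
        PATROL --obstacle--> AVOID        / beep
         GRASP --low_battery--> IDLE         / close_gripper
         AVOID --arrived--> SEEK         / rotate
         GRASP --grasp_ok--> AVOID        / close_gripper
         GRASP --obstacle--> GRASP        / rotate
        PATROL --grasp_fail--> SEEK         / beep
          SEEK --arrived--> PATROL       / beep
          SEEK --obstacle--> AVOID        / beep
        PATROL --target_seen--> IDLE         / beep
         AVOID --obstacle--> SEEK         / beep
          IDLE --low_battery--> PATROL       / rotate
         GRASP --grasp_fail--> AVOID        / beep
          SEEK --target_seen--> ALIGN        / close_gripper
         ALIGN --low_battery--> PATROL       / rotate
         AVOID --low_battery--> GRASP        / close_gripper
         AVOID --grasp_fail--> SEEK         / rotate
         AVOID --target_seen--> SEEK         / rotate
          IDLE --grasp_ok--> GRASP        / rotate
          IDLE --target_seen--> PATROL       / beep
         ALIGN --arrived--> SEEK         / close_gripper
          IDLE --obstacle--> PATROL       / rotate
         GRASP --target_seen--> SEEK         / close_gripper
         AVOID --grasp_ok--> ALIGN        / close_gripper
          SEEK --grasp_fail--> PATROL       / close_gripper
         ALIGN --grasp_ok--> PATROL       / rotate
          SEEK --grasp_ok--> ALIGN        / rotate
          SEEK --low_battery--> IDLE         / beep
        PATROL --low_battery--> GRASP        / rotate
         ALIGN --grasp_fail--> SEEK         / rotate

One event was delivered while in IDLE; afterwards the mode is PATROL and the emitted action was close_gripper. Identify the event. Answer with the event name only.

try arrived: (IDLE, arrived) → (PATROL, close_gripper)  ← matches
try grasp_ok: (IDLE, grasp_ok) → (GRASP, rotate)
try obstacle: (IDLE, obstacle) → (PATROL, rotate)
try target_seen: (IDLE, target_seen) → (PATROL, beep)
try grasp_fail: (IDLE, grasp_fail) → (ALIGN, close_gripper)
try low_battery: (IDLE, low_battery) → (PATROL, rotate)

arrived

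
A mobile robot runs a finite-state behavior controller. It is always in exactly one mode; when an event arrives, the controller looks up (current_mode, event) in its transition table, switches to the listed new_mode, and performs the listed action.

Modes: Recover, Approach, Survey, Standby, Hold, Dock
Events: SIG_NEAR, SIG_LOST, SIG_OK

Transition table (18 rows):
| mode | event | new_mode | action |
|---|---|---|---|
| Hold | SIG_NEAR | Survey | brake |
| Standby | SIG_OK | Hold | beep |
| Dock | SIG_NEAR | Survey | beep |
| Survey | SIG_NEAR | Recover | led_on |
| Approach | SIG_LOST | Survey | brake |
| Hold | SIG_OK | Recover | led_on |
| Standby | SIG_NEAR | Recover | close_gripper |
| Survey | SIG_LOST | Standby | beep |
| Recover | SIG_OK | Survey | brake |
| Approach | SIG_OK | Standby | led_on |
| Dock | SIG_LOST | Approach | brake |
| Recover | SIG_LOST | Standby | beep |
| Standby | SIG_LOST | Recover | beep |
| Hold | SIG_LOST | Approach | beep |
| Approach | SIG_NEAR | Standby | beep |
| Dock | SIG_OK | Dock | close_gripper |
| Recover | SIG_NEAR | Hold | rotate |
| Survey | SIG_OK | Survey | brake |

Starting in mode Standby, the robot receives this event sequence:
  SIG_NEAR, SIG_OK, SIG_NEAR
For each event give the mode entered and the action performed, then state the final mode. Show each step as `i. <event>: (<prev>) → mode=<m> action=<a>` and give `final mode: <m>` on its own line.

final mode: Recover

1. SIG_NEAR: (Standby) → mode=Recover action=close_gripper
2. SIG_OK: (Recover) → mode=Survey action=brake
3. SIG_NEAR: (Survey) → mode=Recover action=led_on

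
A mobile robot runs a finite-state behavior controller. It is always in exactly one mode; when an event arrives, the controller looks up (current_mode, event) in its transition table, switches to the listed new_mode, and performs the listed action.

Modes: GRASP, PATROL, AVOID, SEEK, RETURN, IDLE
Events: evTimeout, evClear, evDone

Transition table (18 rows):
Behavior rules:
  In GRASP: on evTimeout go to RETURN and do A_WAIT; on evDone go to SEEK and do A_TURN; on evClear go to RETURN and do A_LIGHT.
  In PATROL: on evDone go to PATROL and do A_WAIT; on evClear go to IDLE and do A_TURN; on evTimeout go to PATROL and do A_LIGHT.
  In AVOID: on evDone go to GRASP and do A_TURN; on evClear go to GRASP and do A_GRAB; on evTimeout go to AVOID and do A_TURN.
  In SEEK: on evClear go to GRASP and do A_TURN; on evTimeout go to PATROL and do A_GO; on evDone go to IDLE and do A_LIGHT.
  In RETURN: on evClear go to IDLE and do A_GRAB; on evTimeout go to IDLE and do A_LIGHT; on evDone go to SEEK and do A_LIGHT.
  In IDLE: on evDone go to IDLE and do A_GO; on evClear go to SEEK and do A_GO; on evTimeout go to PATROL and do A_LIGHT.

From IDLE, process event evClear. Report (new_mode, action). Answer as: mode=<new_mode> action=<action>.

mode=SEEK action=A_GO

current mode = IDLE; filter table to that mode:
  (IDLE, evDone) → (IDLE, A_GO)
  (IDLE, evClear) → (SEEK, A_GO)  ← event matches
  (IDLE, evTimeout) → (PATROL, A_LIGHT)
event = evClear selects (SEEK, A_GO)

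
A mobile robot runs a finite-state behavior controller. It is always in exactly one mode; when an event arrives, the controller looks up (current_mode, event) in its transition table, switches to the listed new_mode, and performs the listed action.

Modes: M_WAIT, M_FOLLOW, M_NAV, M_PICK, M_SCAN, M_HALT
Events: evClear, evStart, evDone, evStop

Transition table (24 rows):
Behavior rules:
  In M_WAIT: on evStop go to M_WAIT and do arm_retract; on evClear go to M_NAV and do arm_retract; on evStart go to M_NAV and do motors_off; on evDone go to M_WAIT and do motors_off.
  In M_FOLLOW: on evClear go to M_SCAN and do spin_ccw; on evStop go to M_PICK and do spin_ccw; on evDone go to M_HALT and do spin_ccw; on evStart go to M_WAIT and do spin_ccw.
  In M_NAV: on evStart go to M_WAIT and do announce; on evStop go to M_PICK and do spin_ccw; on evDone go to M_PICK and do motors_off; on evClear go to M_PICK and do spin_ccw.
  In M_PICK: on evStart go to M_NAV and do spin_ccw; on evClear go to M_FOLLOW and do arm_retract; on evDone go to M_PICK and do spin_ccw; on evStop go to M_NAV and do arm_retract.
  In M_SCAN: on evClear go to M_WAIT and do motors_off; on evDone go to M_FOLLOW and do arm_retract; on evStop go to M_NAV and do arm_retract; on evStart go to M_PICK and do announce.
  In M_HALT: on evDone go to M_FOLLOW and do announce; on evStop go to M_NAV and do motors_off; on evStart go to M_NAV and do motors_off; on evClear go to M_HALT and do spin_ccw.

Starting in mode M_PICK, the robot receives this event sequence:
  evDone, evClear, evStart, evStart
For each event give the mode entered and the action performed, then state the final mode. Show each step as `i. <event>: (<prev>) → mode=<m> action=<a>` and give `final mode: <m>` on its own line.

final mode: M_NAV

1. evDone: (M_PICK) → mode=M_PICK action=spin_ccw
2. evClear: (M_PICK) → mode=M_FOLLOW action=arm_retract
3. evStart: (M_FOLLOW) → mode=M_WAIT action=spin_ccw
4. evStart: (M_WAIT) → mode=M_NAV action=motors_off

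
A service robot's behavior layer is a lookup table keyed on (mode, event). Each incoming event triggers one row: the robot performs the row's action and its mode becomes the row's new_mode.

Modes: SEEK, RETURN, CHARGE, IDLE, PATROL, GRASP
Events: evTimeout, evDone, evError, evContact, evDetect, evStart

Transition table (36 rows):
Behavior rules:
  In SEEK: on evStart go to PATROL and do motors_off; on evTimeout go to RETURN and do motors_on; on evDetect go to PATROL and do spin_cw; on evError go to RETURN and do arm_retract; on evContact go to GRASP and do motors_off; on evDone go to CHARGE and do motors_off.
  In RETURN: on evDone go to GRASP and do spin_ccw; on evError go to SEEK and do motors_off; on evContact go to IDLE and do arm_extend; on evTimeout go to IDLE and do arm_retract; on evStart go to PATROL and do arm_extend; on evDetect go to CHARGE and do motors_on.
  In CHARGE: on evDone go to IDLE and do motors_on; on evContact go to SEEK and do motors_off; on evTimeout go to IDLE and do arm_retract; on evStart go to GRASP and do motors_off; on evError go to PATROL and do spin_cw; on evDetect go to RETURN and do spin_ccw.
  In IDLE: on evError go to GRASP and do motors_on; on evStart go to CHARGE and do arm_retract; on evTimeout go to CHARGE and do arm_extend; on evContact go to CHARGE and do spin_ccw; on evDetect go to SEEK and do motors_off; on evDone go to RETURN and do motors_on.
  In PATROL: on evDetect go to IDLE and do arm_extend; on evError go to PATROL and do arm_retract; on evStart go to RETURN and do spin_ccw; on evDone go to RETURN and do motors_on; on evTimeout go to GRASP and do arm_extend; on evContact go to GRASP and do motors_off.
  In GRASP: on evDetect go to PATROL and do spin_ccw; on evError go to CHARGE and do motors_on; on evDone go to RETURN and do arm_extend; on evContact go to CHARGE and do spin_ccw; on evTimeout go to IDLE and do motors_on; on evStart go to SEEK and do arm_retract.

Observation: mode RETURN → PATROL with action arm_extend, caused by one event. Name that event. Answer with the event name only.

try evTimeout: (RETURN, evTimeout) → (IDLE, arm_retract)
try evDone: (RETURN, evDone) → (GRASP, spin_ccw)
try evError: (RETURN, evError) → (SEEK, motors_off)
try evContact: (RETURN, evContact) → (IDLE, arm_extend)
try evDetect: (RETURN, evDetect) → (CHARGE, motors_on)
try evStart: (RETURN, evStart) → (PATROL, arm_extend)  ← matches

evStart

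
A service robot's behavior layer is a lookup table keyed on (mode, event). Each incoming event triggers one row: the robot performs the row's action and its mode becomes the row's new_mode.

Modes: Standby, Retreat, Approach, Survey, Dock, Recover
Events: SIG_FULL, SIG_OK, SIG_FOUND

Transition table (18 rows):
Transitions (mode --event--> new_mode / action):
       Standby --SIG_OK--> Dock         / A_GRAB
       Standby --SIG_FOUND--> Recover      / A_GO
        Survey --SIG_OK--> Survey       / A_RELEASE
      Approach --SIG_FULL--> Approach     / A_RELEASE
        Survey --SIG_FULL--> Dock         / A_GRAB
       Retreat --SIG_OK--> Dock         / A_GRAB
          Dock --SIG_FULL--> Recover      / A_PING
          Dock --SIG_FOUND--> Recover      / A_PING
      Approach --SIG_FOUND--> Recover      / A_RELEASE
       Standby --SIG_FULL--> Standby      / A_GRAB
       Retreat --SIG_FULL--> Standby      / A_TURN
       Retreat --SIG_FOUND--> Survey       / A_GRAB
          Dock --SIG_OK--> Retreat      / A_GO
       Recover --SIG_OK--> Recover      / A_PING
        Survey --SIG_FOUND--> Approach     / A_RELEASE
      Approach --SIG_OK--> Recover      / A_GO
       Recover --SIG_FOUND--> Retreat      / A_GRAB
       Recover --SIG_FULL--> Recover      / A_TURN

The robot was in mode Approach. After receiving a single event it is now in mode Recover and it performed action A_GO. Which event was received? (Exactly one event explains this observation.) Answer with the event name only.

try SIG_FULL: (Approach, SIG_FULL) → (Approach, A_RELEASE)
try SIG_OK: (Approach, SIG_OK) → (Recover, A_GO)  ← matches
try SIG_FOUND: (Approach, SIG_FOUND) → (Recover, A_RELEASE)

SIG_OK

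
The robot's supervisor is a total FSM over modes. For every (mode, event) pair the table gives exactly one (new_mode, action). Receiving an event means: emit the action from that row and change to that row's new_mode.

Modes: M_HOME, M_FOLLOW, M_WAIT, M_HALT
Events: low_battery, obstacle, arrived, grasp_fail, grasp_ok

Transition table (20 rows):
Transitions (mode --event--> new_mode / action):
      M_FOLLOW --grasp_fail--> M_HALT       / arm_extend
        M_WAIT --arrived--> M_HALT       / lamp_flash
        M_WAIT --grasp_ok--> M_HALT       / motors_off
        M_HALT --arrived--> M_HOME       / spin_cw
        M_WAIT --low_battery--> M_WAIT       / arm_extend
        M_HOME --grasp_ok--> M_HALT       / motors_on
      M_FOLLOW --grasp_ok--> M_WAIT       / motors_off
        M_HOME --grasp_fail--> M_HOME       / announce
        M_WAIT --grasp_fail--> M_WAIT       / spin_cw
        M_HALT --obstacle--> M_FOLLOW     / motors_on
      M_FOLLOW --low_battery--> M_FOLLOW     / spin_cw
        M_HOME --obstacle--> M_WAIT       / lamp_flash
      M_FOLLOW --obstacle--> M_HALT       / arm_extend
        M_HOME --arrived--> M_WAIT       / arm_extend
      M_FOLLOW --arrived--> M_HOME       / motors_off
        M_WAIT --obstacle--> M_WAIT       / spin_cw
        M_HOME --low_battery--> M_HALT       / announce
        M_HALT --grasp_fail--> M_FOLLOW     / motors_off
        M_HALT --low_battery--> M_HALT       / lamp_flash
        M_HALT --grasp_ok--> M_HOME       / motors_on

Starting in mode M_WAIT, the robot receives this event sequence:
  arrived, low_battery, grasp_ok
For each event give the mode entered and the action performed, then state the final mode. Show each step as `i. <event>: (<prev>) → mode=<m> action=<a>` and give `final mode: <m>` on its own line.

1. arrived: (M_WAIT) → mode=M_HALT action=lamp_flash
2. low_battery: (M_HALT) → mode=M_HALT action=lamp_flash
3. grasp_ok: (M_HALT) → mode=M_HOME action=motors_on

final mode: M_HOME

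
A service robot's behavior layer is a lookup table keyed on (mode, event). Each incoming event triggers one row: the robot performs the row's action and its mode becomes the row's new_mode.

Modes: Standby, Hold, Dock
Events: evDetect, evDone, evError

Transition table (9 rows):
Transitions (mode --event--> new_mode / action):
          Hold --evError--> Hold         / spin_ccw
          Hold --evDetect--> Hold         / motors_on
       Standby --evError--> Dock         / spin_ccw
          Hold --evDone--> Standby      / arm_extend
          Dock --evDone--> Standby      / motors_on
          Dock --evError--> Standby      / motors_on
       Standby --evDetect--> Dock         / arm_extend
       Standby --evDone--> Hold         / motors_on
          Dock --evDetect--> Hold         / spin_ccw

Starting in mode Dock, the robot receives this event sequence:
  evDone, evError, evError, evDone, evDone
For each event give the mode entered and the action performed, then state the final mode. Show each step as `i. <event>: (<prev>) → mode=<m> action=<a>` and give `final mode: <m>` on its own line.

1. evDone: (Dock) → mode=Standby action=motors_on
2. evError: (Standby) → mode=Dock action=spin_ccw
3. evError: (Dock) → mode=Standby action=motors_on
4. evDone: (Standby) → mode=Hold action=motors_on
5. evDone: (Hold) → mode=Standby action=arm_extend

final mode: Standby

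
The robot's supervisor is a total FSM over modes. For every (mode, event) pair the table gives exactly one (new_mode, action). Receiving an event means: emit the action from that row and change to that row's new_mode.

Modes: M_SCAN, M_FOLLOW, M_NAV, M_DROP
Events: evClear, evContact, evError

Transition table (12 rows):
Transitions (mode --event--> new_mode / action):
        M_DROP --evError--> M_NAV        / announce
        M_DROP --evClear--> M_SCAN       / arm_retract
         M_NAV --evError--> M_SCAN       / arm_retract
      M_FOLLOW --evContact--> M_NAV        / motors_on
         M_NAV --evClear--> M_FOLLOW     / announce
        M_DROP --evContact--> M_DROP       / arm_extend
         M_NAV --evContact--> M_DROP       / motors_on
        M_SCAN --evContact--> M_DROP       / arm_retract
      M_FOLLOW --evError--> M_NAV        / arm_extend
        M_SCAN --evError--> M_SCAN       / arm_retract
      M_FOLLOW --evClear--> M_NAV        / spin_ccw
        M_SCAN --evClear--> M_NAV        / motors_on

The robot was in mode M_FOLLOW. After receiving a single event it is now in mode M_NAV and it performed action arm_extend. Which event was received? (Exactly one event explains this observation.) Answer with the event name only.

try evClear: (M_FOLLOW, evClear) → (M_NAV, spin_ccw)
try evContact: (M_FOLLOW, evContact) → (M_NAV, motors_on)
try evError: (M_FOLLOW, evError) → (M_NAV, arm_extend)  ← matches

evError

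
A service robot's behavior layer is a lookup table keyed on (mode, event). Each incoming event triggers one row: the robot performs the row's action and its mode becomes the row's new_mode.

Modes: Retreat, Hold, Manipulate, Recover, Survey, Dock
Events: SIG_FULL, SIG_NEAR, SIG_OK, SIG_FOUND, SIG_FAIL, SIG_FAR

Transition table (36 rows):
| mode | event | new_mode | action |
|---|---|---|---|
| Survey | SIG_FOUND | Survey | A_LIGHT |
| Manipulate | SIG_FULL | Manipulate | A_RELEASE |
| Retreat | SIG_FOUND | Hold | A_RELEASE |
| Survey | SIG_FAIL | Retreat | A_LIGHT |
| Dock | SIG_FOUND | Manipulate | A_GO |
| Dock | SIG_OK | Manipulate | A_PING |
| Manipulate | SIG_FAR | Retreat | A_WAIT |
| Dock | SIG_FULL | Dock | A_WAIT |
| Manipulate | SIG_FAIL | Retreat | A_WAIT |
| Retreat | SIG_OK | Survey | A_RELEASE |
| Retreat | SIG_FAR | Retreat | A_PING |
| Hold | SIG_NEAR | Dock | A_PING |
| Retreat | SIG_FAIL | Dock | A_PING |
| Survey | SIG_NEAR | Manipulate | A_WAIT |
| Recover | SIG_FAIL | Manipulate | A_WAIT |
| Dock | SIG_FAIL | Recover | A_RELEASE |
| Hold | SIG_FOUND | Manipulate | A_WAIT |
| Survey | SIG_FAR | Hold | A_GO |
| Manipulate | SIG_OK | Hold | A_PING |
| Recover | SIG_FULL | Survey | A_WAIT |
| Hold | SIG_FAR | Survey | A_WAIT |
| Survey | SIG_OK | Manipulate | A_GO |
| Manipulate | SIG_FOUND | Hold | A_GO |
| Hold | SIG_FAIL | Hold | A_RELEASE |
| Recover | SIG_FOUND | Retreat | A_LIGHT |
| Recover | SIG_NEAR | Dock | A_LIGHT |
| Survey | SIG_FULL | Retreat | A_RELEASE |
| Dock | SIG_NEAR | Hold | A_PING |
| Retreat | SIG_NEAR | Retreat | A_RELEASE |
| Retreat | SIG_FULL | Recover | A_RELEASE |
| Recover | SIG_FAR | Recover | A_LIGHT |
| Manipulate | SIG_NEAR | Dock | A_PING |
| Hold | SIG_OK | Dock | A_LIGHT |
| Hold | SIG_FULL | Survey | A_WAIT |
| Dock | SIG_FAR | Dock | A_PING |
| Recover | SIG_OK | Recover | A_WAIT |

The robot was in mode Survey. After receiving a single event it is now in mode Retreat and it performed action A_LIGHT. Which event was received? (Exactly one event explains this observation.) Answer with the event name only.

SIG_FAIL

try SIG_FULL: (Survey, SIG_FULL) → (Retreat, A_RELEASE)
try SIG_NEAR: (Survey, SIG_NEAR) → (Manipulate, A_WAIT)
try SIG_OK: (Survey, SIG_OK) → (Manipulate, A_GO)
try SIG_FOUND: (Survey, SIG_FOUND) → (Survey, A_LIGHT)
try SIG_FAIL: (Survey, SIG_FAIL) → (Retreat, A_LIGHT)  ← matches
try SIG_FAR: (Survey, SIG_FAR) → (Hold, A_GO)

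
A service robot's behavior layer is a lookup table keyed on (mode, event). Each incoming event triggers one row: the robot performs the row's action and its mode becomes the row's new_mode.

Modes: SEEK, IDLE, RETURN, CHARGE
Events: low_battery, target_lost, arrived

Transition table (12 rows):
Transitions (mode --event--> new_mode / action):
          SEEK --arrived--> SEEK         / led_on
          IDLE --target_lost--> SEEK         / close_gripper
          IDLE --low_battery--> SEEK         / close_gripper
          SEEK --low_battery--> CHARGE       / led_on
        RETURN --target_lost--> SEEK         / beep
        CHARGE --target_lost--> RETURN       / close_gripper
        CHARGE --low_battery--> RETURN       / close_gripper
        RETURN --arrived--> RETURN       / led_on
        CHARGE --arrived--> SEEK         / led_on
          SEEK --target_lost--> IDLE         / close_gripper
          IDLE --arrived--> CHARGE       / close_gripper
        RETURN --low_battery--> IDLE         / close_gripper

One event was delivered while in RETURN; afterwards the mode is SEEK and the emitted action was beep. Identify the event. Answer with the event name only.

try low_battery: (RETURN, low_battery) → (IDLE, close_gripper)
try target_lost: (RETURN, target_lost) → (SEEK, beep)  ← matches
try arrived: (RETURN, arrived) → (RETURN, led_on)

target_lost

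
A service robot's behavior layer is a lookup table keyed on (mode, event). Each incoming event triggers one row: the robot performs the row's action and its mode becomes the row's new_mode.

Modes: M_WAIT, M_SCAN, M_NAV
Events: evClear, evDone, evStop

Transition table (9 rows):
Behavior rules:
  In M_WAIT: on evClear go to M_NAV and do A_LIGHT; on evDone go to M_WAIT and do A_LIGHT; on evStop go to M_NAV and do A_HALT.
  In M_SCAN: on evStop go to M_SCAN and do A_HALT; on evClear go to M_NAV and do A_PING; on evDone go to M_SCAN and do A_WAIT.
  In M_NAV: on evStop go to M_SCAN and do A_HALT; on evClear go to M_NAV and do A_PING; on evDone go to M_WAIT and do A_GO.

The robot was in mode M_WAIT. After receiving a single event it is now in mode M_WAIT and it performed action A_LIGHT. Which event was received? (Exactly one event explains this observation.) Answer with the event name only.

evDone

try evClear: (M_WAIT, evClear) → (M_NAV, A_LIGHT)
try evDone: (M_WAIT, evDone) → (M_WAIT, A_LIGHT)  ← matches
try evStop: (M_WAIT, evStop) → (M_NAV, A_HALT)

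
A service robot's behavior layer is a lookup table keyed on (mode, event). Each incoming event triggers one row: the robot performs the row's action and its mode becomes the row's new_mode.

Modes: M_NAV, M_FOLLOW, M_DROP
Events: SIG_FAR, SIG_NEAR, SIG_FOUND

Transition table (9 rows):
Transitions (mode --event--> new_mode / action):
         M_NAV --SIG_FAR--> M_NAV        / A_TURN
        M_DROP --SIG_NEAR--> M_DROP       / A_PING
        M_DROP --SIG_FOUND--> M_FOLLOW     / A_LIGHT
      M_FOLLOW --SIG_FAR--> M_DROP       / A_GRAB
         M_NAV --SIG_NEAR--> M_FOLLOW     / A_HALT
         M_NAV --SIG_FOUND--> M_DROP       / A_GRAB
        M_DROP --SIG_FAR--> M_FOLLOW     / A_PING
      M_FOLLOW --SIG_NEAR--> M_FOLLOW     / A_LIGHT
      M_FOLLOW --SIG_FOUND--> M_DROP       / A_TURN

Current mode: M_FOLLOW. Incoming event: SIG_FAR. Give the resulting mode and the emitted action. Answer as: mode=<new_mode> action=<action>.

current mode = M_FOLLOW; filter table to that mode:
  (M_FOLLOW, SIG_FAR) → (M_DROP, A_GRAB)  ← event matches
  (M_FOLLOW, SIG_NEAR) → (M_FOLLOW, A_LIGHT)
  (M_FOLLOW, SIG_FOUND) → (M_DROP, A_TURN)
event = SIG_FAR selects (M_DROP, A_GRAB)

mode=M_DROP action=A_GRAB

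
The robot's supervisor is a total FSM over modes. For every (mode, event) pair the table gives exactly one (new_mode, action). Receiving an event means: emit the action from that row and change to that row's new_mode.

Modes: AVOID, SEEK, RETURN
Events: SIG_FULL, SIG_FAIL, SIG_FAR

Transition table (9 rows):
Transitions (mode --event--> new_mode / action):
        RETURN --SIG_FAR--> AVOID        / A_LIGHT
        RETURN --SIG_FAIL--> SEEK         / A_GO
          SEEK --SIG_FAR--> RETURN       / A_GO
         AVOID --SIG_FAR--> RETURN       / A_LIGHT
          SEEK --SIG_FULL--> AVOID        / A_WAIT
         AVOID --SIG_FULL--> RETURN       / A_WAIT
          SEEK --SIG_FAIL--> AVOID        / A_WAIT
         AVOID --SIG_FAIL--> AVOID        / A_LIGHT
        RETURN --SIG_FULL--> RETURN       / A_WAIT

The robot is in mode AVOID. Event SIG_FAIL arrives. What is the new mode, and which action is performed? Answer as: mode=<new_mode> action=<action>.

current mode = AVOID; filter table to that mode:
  (AVOID, SIG_FAR) → (RETURN, A_LIGHT)
  (AVOID, SIG_FULL) → (RETURN, A_WAIT)
  (AVOID, SIG_FAIL) → (AVOID, A_LIGHT)  ← event matches
event = SIG_FAIL selects (AVOID, A_LIGHT)

mode=AVOID action=A_LIGHT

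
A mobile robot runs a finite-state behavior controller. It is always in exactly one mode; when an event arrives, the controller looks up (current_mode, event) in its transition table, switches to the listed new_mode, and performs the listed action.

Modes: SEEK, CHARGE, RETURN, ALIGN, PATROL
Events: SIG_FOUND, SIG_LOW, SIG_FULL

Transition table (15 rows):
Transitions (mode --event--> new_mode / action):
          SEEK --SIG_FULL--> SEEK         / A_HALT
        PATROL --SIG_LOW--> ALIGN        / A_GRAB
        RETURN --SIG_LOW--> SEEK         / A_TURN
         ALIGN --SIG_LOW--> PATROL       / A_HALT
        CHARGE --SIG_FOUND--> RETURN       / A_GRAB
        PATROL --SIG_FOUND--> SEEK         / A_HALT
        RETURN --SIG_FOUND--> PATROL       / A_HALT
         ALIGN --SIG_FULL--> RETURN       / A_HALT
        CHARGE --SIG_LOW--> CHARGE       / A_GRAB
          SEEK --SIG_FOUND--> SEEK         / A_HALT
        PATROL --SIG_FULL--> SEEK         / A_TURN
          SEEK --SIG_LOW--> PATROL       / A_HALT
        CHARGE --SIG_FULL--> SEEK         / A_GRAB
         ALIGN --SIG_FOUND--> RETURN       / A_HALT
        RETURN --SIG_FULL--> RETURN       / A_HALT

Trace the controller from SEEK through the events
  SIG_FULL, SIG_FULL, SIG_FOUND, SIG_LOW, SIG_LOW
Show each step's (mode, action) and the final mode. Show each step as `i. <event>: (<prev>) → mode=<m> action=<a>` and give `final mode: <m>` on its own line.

final mode: ALIGN

1. SIG_FULL: (SEEK) → mode=SEEK action=A_HALT
2. SIG_FULL: (SEEK) → mode=SEEK action=A_HALT
3. SIG_FOUND: (SEEK) → mode=SEEK action=A_HALT
4. SIG_LOW: (SEEK) → mode=PATROL action=A_HALT
5. SIG_LOW: (PATROL) → mode=ALIGN action=A_GRAB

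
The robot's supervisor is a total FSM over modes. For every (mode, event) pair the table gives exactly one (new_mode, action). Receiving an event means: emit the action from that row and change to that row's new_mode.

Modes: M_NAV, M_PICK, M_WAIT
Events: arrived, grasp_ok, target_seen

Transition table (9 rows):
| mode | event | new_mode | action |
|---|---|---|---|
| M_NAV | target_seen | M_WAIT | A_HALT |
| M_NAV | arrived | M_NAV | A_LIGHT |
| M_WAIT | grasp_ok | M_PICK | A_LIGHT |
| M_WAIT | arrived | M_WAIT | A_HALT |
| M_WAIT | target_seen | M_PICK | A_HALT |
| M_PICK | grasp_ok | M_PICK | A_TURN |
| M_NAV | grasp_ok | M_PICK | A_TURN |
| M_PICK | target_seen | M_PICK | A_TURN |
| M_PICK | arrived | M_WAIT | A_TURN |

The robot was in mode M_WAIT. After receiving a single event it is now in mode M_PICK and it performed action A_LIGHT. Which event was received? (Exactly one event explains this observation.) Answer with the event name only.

try arrived: (M_WAIT, arrived) → (M_WAIT, A_HALT)
try grasp_ok: (M_WAIT, grasp_ok) → (M_PICK, A_LIGHT)  ← matches
try target_seen: (M_WAIT, target_seen) → (M_PICK, A_HALT)

grasp_ok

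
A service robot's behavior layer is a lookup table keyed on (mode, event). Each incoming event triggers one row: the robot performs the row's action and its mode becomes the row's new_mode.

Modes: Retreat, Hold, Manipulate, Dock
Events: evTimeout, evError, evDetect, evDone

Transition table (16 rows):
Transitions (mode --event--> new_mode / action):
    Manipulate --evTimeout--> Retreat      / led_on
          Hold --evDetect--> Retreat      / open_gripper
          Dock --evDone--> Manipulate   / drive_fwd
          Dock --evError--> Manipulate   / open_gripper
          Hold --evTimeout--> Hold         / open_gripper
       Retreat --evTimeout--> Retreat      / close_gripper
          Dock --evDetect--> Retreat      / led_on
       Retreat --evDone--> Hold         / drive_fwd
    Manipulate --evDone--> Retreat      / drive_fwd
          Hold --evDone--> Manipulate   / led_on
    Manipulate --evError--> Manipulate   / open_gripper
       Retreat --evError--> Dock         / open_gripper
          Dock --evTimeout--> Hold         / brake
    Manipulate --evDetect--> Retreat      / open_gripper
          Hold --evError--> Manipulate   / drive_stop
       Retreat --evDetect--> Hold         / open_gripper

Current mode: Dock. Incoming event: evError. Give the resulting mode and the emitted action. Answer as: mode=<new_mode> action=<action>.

current mode = Dock; filter table to that mode:
  (Dock, evDone) → (Manipulate, drive_fwd)
  (Dock, evError) → (Manipulate, open_gripper)  ← event matches
  (Dock, evDetect) → (Retreat, led_on)
  (Dock, evTimeout) → (Hold, brake)
event = evError selects (Manipulate, open_gripper)

mode=Manipulate action=open_gripper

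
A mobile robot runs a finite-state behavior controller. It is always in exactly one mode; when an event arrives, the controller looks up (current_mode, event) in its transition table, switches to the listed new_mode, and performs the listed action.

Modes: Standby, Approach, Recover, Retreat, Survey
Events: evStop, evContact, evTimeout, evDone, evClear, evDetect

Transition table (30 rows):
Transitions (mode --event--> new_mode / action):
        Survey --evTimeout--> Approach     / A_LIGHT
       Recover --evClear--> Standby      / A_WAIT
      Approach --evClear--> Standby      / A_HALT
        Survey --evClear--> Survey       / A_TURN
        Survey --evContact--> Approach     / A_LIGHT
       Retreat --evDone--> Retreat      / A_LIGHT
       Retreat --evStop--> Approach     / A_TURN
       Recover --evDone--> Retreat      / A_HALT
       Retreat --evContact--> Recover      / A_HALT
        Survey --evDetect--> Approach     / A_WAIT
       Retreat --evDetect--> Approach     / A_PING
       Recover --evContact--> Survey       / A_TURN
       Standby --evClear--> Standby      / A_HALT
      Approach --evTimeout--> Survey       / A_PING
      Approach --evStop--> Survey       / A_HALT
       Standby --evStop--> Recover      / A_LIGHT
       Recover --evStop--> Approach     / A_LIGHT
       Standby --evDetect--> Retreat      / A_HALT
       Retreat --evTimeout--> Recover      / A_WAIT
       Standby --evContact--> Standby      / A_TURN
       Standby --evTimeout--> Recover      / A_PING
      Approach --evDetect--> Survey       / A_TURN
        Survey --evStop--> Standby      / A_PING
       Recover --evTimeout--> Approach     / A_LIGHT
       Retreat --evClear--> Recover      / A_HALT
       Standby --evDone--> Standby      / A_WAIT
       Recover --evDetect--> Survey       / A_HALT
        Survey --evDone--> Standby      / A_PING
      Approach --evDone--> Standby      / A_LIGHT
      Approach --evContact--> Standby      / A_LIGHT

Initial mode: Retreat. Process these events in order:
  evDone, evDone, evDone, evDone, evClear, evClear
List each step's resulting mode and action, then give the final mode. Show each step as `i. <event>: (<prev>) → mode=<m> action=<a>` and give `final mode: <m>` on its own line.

final mode: Standby

1. evDone: (Retreat) → mode=Retreat action=A_LIGHT
2. evDone: (Retreat) → mode=Retreat action=A_LIGHT
3. evDone: (Retreat) → mode=Retreat action=A_LIGHT
4. evDone: (Retreat) → mode=Retreat action=A_LIGHT
5. evClear: (Retreat) → mode=Recover action=A_HALT
6. evClear: (Recover) → mode=Standby action=A_WAIT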